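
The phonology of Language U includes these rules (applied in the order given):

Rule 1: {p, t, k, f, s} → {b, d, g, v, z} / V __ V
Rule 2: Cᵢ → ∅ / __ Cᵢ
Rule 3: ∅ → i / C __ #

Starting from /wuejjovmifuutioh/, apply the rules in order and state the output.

wuejovmivuudiohi

Rule 1 (intervocalic voicing): /f/ is a voiceless obstruent between vowels /i/ and /u/, so it voices to [v]. /t/ is a voiceless obstruent between vowels /u/ and /i/, so it voices to [d]. /wuejjovmifuutioh/ → wuejjovmivuudioh.
Rule 2 (degemination): /jj/ is a geminate; the first /j/ deletes. /wuejjovmivuudioh/ → wuejovmivuudioh.
Rule 3 (final i-epenthesis): the form ends in the consonant /h/, so [i] is inserted word-finally. /wuejovmivuudioh/ → wuejovmivuudiohi.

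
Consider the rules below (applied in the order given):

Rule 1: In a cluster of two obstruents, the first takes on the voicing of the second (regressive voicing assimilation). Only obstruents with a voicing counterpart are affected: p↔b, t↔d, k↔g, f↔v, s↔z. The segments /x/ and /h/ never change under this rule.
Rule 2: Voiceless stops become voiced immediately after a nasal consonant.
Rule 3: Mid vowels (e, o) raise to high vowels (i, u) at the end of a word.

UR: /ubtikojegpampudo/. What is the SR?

uptikojekpambudu

Rule 1 (regressive voicing assimilation): /b/ precedes the voiceless obstruent /t/, so it devoices to [p] by assimilation. /g/ precedes the voiceless obstruent /p/, so it devoices to [k] by assimilation. /ubtikojegpampudo/ → uptikojekpampudo.
Rule 2 (post-nasal voicing): /p/ is a voiceless stop immediately after the nasal /m/, so it voices to [b]. /uptikojekpampudo/ → uptikojekpambudo.
Rule 3 (final vowel raising): /o/ is a mid vowel in word-final position, so it raises to [u]. /uptikojekpambudo/ → uptikojekpambudu.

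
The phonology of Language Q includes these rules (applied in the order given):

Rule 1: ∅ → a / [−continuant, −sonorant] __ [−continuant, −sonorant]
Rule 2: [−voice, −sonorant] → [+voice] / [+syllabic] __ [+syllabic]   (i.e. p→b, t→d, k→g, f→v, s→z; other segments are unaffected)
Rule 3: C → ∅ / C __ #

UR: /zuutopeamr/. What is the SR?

zuudobeam

Rule 1 (stop-cluster a-epenthesis): no segment meets the environment; /zuutopeamr/ is unchanged.
Rule 2 (intervocalic voicing): /t/ is a voiceless obstruent between vowels /u/ and /o/, so it voices to [d]. /p/ is a voiceless obstruent between vowels /o/ and /e/, so it voices to [b]. /zuutopeamr/ → zuudobeamr.
Rule 3 (final cluster simplification): /r/ is the second consonant of a word-final cluster /mr/, so it deletes. /zuudobeamr/ → zuudobeam.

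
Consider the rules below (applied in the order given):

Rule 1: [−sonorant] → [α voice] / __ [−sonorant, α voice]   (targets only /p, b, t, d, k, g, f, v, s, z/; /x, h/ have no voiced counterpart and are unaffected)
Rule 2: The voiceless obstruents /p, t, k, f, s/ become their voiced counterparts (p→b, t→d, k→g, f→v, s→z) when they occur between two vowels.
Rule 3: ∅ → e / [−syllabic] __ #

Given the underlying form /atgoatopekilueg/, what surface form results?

adgoadobegiluege

Rule 1 (regressive voicing assimilation): /t/ precedes the voiced obstruent /g/, so it voices to [d] by assimilation. /atgoatopekilueg/ → adgoatopekilueg.
Rule 2 (intervocalic voicing): /t/ is a voiceless obstruent between vowels /a/ and /o/, so it voices to [d]. /p/ is a voiceless obstruent between vowels /o/ and /e/, so it voices to [b]. /k/ is a voiceless obstruent between vowels /e/ and /i/, so it voices to [g]. /adgoatopekilueg/ → adgoadobegilueg.
Rule 3 (final e-epenthesis): the form ends in the consonant /g/, so [e] is inserted word-finally. /adgoadobegilueg/ → adgoadobegiluege.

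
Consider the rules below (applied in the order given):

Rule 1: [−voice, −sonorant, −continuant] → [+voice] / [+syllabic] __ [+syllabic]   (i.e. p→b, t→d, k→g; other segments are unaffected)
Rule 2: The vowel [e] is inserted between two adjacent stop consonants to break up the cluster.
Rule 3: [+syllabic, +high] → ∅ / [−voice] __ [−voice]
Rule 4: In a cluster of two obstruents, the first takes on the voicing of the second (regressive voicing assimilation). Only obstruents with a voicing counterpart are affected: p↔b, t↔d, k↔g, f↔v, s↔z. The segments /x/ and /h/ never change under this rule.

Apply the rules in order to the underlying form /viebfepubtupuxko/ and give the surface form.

Rule 1 (intervocalic voicing): /p/ is a voiceless stop between vowels /e/ and /u/, so it voices to [b]. /p/ is a voiceless stop between vowels /u/ and /u/, so it voices to [b]. /viebfepubtupuxko/ → viebfebubtubuxko.
Rule 2 (stop-cluster e-epenthesis): /b/ and /t/ form a stop–stop cluster, so [e] is inserted between them. /viebfebubtubuxko/ → viebfebubetubuxko.
Rule 3 (high vowel syncope): no segment meets the environment; /viebfebubetubuxko/ is unchanged.
Rule 4 (regressive voicing assimilation): /b/ precedes the voiceless obstruent /f/, so it devoices to [p] by assimilation. /viebfebubetubuxko/ → viepfebubetubuxko.

viepfebubetubuxko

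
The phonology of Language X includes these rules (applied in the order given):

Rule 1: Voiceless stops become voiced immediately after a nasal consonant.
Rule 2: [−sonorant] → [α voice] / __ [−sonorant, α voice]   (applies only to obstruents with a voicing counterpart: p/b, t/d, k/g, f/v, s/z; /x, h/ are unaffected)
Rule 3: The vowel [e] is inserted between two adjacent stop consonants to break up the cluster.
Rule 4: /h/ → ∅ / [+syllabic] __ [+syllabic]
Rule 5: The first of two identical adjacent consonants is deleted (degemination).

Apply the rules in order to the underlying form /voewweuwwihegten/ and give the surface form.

voeweuwieketen

Rule 1 (post-nasal voicing): no segment meets the environment; /voewweuwwihegten/ is unchanged.
Rule 2 (regressive voicing assimilation): /g/ precedes the voiceless obstruent /t/, so it devoices to [k] by assimilation. /voewweuwwihegten/ → voewweuwwihekten.
Rule 3 (stop-cluster e-epenthesis): /k/ and /t/ form a stop–stop cluster, so [e] is inserted between them. /voewweuwwihekten/ → voewweuwwiheketen.
Rule 4 (intervocalic h-deletion): /h/ occurs between vowels /i/ and /e/, so it deletes. /voewweuwwiheketen/ → voewweuwwieketen.
Rule 5 (degemination): /ww/ is a geminate; the first /w/ deletes. /ww/ is a geminate; the first /w/ deletes. /voewweuwwieketen/ → voeweuwieketen.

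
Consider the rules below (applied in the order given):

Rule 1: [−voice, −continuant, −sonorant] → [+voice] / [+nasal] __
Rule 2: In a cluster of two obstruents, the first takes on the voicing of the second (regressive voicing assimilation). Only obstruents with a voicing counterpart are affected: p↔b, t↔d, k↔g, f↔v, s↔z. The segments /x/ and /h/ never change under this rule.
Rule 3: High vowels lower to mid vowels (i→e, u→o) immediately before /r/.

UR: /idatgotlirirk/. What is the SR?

Rule 1 (post-nasal voicing): no segment meets the environment; /idatgotlirirk/ is unchanged.
Rule 2 (regressive voicing assimilation): /t/ precedes the voiced obstruent /g/, so it voices to [d] by assimilation. /idatgotlirirk/ → idadgotlirirk.
Rule 3 (pre-rhotic lowering): /i/ is a high vowel immediately before /r/, so it lowers to [e]. /i/ is a high vowel immediately before /r/, so it lowers to [e]. /idadgotlirirk/ → idadgotlererk.

idadgotlererk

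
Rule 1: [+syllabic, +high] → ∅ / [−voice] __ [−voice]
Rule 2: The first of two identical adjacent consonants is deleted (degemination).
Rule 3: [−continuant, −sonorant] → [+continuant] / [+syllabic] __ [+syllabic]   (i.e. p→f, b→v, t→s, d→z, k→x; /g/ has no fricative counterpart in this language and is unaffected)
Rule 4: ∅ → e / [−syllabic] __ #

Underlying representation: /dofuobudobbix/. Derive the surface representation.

dofuovuzovixe

Rule 1 (high vowel syncope): no segment meets the environment; /dofuobudobbix/ is unchanged.
Rule 2 (degemination): /bb/ is a geminate; the first /b/ deletes. /dofuobudobbix/ → dofuobudobix.
Rule 3 (intervocalic spirantization): /b/ is a stop between vowels /o/ and /u/, so it spirantizes to the fricative [v]. /d/ is a stop between vowels /u/ and /o/, so it spirantizes to the fricative [z]. /b/ is a stop between vowels /o/ and /i/, so it spirantizes to the fricative [v]. /dofuobudobix/ → dofuovuzovix.
Rule 4 (final e-epenthesis): the form ends in the consonant /x/, so [e] is inserted word-finally. /dofuovuzovix/ → dofuovuzovixe.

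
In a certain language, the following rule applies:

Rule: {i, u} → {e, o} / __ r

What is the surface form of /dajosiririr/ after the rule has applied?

/i/ is a high vowel immediately before /r/, so it lowers to [e].
/i/ is a high vowel immediately before /r/, so it lowers to [e].
/i/ is a high vowel immediately before /r/, so it lowers to [e].
Surface form: [dajosererer].

dajosererer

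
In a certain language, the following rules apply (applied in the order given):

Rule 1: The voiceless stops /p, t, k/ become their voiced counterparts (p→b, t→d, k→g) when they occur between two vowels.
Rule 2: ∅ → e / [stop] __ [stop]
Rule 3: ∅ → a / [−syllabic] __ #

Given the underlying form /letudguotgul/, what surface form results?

Rule 1 (intervocalic voicing): /t/ is a voiceless stop between vowels /e/ and /u/, so it voices to [d]. /letudguotgul/ → ledudguotgul.
Rule 2 (stop-cluster e-epenthesis): /d/ and /g/ form a stop–stop cluster, so [e] is inserted between them. /t/ and /g/ form a stop–stop cluster, so [e] is inserted between them. /ledudguotgul/ → ledudeguotegul.
Rule 3 (final a-epenthesis): the form ends in the consonant /l/, so [a] is inserted word-finally. /ledudeguotegul/ → ledudeguotegula.

ledudeguotegula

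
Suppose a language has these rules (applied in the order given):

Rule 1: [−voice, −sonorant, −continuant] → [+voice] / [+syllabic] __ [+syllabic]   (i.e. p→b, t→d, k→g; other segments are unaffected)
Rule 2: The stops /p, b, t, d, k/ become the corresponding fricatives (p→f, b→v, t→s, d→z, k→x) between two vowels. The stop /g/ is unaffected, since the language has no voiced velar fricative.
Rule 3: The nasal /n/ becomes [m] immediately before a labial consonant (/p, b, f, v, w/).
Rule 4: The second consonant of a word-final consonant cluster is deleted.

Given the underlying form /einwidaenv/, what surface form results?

Rule 1 (intervocalic voicing): no segment meets the environment; /einwidaenv/ is unchanged.
Rule 2 (intervocalic spirantization): /d/ is a stop between vowels /i/ and /a/, so it spirantizes to the fricative [z]. /einwidaenv/ → einwizaenv.
Rule 3 (nasal place assimilation): /n/ precedes the labial consonant /w/, so it assimilates in place to [m]. /n/ precedes the labial consonant /v/, so it assimilates in place to [m]. /einwizaenv/ → eimwizaemv.
Rule 4 (final cluster simplification): /v/ is the second consonant of a word-final cluster /mv/, so it deletes. /eimwizaemv/ → eimwizaem.

eimwizaem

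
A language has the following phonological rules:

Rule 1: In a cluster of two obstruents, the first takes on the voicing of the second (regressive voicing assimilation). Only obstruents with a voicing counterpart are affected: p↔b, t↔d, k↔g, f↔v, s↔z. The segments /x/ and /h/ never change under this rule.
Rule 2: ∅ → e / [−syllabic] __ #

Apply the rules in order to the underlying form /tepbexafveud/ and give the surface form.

Rule 1 (regressive voicing assimilation): /p/ precedes the voiced obstruent /b/, so it voices to [b] by assimilation. /f/ precedes the voiced obstruent /v/, so it voices to [v] by assimilation. /tepbexafveud/ → tebbexavveud.
Rule 2 (final e-epenthesis): the form ends in the consonant /d/, so [e] is inserted word-finally. /tebbexavveud/ → tebbexavveude.

tebbexavveude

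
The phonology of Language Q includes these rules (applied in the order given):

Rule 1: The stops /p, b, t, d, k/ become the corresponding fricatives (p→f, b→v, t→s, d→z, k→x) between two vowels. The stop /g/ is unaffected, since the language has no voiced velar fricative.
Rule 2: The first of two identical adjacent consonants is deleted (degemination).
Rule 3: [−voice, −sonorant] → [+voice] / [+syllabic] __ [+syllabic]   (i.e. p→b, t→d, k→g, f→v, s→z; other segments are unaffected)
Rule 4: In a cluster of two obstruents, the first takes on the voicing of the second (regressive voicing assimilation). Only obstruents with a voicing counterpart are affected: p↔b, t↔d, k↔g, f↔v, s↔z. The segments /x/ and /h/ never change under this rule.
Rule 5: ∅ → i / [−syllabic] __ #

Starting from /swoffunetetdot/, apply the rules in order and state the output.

Rule 1 (intervocalic spirantization): /t/ is a stop between vowels /e/ and /e/, so it spirantizes to the fricative [s]. /swoffunetetdot/ → swoffunesetdot.
Rule 2 (degemination): /ff/ is a geminate; the first /f/ deletes. /swoffunesetdot/ → swofunesetdot.
Rule 3 (intervocalic voicing): /f/ is a voiceless obstruent between vowels /o/ and /u/, so it voices to [v]. /s/ is a voiceless obstruent between vowels /e/ and /e/, so it voices to [z]. /swofunesetdot/ → swovunezetdot.
Rule 4 (regressive voicing assimilation): /t/ precedes the voiced obstruent /d/, so it voices to [d] by assimilation. /swovunezetdot/ → swovunezeddot.
Rule 5 (final i-epenthesis): the form ends in the consonant /t/, so [i] is inserted word-finally. /swovunezeddot/ → swovunezeddoti.

swovunezeddoti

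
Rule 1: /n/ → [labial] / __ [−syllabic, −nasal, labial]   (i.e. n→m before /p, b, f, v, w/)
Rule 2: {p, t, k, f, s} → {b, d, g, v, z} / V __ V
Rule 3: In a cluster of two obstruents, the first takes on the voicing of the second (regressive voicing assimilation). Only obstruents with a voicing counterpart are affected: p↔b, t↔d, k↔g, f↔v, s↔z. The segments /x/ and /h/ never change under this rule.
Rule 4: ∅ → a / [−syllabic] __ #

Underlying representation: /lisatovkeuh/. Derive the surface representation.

lizadofkeuha

Rule 1 (nasal place assimilation): no segment meets the environment; /lisatovkeuh/ is unchanged.
Rule 2 (intervocalic voicing): /s/ is a voiceless obstruent between vowels /i/ and /a/, so it voices to [z]. /t/ is a voiceless obstruent between vowels /a/ and /o/, so it voices to [d]. /lisatovkeuh/ → lizadovkeuh.
Rule 3 (regressive voicing assimilation): /v/ precedes the voiceless obstruent /k/, so it devoices to [f] by assimilation. /lizadovkeuh/ → lizadofkeuh.
Rule 4 (final a-epenthesis): the form ends in the consonant /h/, so [a] is inserted word-finally. /lizadofkeuh/ → lizadofkeuha.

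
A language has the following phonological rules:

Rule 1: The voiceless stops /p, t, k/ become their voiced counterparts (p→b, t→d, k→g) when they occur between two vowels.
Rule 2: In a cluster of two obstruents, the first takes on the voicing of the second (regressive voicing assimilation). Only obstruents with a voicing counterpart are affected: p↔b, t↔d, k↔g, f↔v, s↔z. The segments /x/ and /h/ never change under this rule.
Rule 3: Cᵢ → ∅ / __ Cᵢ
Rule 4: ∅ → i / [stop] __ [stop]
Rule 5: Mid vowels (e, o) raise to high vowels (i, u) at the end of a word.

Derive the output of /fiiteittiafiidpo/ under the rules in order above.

fiideitiafiitipu

Rule 1 (intervocalic voicing): /t/ is a voiceless stop between vowels /i/ and /e/, so it voices to [d]. /fiiteittiafiidpo/ → fiideittiafiidpo.
Rule 2 (regressive voicing assimilation): /d/ precedes the voiceless obstruent /p/, so it devoices to [t] by assimilation. /fiideittiafiidpo/ → fiideittiafiitpo.
Rule 3 (degemination): /tt/ is a geminate; the first /t/ deletes. /fiideittiafiitpo/ → fiideitiafiitpo.
Rule 4 (stop-cluster i-epenthesis): /t/ and /p/ form a stop–stop cluster, so [i] is inserted between them. /fiideitiafiitpo/ → fiideitiafiitipo.
Rule 5 (final vowel raising): /o/ is a mid vowel in word-final position, so it raises to [u]. /fiideitiafiitipo/ → fiideitiafiitipu.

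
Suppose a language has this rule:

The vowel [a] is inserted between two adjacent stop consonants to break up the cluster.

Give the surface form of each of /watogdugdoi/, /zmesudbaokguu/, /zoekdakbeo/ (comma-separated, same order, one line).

/watogdugdoi/: /g/ and /d/ form a stop–stop cluster, so [a] is inserted between them. /g/ and /d/ form a stop–stop cluster, so [a] is inserted between them. → [watogadugadoi].
/zmesudbaokguu/: /d/ and /b/ form a stop–stop cluster, so [a] is inserted between them. /k/ and /g/ form a stop–stop cluster, so [a] is inserted between them. → [zmesudabaokaguu].
/zoekdakbeo/: /k/ and /d/ form a stop–stop cluster, so [a] is inserted between them. /k/ and /b/ form a stop–stop cluster, so [a] is inserted between them. → [zoekadakabeo].

watogadugadoi, zmesudabaokaguu, zoekadakabeo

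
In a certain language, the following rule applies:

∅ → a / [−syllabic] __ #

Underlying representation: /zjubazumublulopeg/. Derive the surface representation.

the form ends in the consonant /g/, so [a] is inserted word-finally.
Surface form: [zjubazumublulopega].

zjubazumublulopega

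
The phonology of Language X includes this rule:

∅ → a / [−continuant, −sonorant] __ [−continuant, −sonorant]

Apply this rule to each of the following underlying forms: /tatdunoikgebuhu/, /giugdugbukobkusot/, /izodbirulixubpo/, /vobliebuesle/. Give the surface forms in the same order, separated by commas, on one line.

tatadunoikagebuhu, giugadugabukobakusot, izodabirulixubapo, vobliebuesle

/tatdunoikgebuhu/: /t/ and /d/ form a stop–stop cluster, so [a] is inserted between them. /k/ and /g/ form a stop–stop cluster, so [a] is inserted between them. → [tatadunoikagebuhu].
/giugdugbukobkusot/: /g/ and /d/ form a stop–stop cluster, so [a] is inserted between them. /g/ and /b/ form a stop–stop cluster, so [a] is inserted between them. /b/ and /k/ form a stop–stop cluster, so [a] is inserted between them. → [giugadugabukobakusot].
/izodbirulixubpo/: /d/ and /b/ form a stop–stop cluster, so [a] is inserted between them. /b/ and /p/ form a stop–stop cluster, so [a] is inserted between them. → [izodabirulixubapo].
/vobliebuesle/: the rule's environment is not met; surfaces unchanged as [vobliebuesle].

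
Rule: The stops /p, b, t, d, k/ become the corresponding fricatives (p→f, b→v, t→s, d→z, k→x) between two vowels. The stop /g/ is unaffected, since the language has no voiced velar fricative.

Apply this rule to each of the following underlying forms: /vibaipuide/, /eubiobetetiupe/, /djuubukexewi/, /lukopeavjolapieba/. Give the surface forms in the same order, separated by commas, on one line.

vivaifuize, euviovesesiufe, djuuvuxexewi, luxofeavjolafieva

/vibaipuide/: /b/ is a stop between vowels /i/ and /a/, so it spirantizes to the fricative [v]. /p/ is a stop between vowels /i/ and /u/, so it spirantizes to the fricative [f]. /d/ is a stop between vowels /i/ and /e/, so it spirantizes to the fricative [z]. → [vivaifuize].
/eubiobetetiupe/: /b/ is a stop between vowels /u/ and /i/, so it spirantizes to the fricative [v]. /b/ is a stop between vowels /o/ and /e/, so it spirantizes to the fricative [v]. /t/ is a stop between vowels /e/ and /e/, so it spirantizes to the fricative [s]. /t/ is a stop between vowels /e/ and /i/, so it spirantizes to the fricative [s]. /p/ is a stop between vowels /u/ and /e/, so it spirantizes to the fricative [f]. → [euviovesesiufe].
/djuubukexewi/: /b/ is a stop between vowels /u/ and /u/, so it spirantizes to the fricative [v]. /k/ is a stop between vowels /u/ and /e/, so it spirantizes to the fricative [x]. → [djuuvuxexewi].
/lukopeavjolapieba/: /k/ is a stop between vowels /u/ and /o/, so it spirantizes to the fricative [x]. /p/ is a stop between vowels /o/ and /e/, so it spirantizes to the fricative [f]. /p/ is a stop between vowels /a/ and /i/, so it spirantizes to the fricative [f]. /b/ is a stop between vowels /e/ and /a/, so it spirantizes to the fricative [v]. → [luxofeavjolafieva].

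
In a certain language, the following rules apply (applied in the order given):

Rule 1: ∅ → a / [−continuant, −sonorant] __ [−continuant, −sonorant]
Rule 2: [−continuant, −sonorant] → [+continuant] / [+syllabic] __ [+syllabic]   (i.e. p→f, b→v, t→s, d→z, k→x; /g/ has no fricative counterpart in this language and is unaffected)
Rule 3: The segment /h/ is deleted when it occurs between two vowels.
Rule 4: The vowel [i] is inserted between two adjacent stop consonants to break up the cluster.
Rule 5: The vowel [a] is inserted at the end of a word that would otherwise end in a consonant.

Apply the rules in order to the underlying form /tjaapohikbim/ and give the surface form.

tjaafoixavima

Rule 1 (stop-cluster a-epenthesis): /k/ and /b/ form a stop–stop cluster, so [a] is inserted between them. /tjaapohikbim/ → tjaapohikabim.
Rule 2 (intervocalic spirantization): /p/ is a stop between vowels /a/ and /o/, so it spirantizes to the fricative [f]. /k/ is a stop between vowels /i/ and /a/, so it spirantizes to the fricative [x]. /b/ is a stop between vowels /a/ and /i/, so it spirantizes to the fricative [v]. /tjaapohikabim/ → tjaafohixavim.
Rule 3 (intervocalic h-deletion): /h/ occurs between vowels /o/ and /i/, so it deletes. /tjaafohixavim/ → tjaafoixavim.
Rule 4 (stop-cluster i-epenthesis): no segment meets the environment; /tjaafoixavim/ is unchanged.
Rule 5 (final a-epenthesis): the form ends in the consonant /m/, so [a] is inserted word-finally. /tjaafoixavim/ → tjaafoixavima.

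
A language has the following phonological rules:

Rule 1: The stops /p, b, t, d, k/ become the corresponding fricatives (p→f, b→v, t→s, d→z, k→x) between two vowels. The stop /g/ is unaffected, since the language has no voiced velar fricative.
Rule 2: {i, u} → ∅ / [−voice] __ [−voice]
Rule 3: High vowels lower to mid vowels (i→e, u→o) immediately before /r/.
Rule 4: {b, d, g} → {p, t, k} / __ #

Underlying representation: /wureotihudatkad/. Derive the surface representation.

woreoshuzatkat

Rule 1 (intervocalic spirantization): /t/ is a stop between vowels /o/ and /i/, so it spirantizes to the fricative [s]. /d/ is a stop between vowels /u/ and /a/, so it spirantizes to the fricative [z]. /wureotihudatkad/ → wureosihuzatkad.
Rule 2 (high vowel syncope): /i/ is a high vowel flanked by voiceless consonants /s/ and /h/, so it deletes. /wureosihuzatkad/ → wureoshuzatkad.
Rule 3 (pre-rhotic lowering): /u/ is a high vowel immediately before /r/, so it lowers to [o]. /wureoshuzatkad/ → woreoshuzatkad.
Rule 4 (final devoicing): /d/ is a voiced stop in word-final position, so it devoices to [t]. /woreoshuzatkad/ → woreoshuzatkat.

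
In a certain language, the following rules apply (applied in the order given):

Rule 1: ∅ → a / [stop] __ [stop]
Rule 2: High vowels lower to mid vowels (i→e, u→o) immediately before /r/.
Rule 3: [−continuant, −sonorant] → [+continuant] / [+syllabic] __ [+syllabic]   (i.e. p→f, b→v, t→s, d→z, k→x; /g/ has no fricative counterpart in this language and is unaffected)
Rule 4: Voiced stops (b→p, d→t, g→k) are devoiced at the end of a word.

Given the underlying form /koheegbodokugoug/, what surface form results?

koheegavozoxugouk

Rule 1 (stop-cluster a-epenthesis): /g/ and /b/ form a stop–stop cluster, so [a] is inserted between them. /koheegbodokugoug/ → koheegabodokugoug.
Rule 2 (pre-rhotic lowering): no segment meets the environment; /koheegabodokugoug/ is unchanged.
Rule 3 (intervocalic spirantization): /b/ is a stop between vowels /a/ and /o/, so it spirantizes to the fricative [v]. /d/ is a stop between vowels /o/ and /o/, so it spirantizes to the fricative [z]. /k/ is a stop between vowels /o/ and /u/, so it spirantizes to the fricative [x]. /koheegabodokugoug/ → koheegavozoxugoug.
Rule 4 (final devoicing): /g/ is a voiced stop in word-final position, so it devoices to [k]. /koheegavozoxugoug/ → koheegavozoxugouk.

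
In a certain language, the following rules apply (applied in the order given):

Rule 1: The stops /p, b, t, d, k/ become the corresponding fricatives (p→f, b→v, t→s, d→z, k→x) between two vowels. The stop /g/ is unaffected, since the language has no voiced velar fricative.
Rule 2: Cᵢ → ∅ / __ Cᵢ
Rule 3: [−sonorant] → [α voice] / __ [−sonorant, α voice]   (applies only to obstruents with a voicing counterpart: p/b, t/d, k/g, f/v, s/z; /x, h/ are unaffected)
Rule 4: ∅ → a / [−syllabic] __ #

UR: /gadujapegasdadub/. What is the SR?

Rule 1 (intervocalic spirantization): /d/ is a stop between vowels /a/ and /u/, so it spirantizes to the fricative [z]. /p/ is a stop between vowels /a/ and /e/, so it spirantizes to the fricative [f]. /d/ is a stop between vowels /a/ and /u/, so it spirantizes to the fricative [z]. /gadujapegasdadub/ → gazujafegasdazub.
Rule 2 (degemination): no segment meets the environment; /gazujafegasdazub/ is unchanged.
Rule 3 (regressive voicing assimilation): /s/ precedes the voiced obstruent /d/, so it voices to [z] by assimilation. /gazujafegasdazub/ → gazujafegazdazub.
Rule 4 (final a-epenthesis): the form ends in the consonant /b/, so [a] is inserted word-finally. /gazujafegazdazub/ → gazujafegazdazuba.

gazujafegazdazuba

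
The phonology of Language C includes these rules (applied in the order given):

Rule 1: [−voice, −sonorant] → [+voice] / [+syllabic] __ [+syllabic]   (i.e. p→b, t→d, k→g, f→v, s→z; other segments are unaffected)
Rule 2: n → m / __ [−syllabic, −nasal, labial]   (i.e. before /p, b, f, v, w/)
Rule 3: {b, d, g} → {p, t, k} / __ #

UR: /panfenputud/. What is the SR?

pamfempudut

Rule 1 (intervocalic voicing): /t/ is a voiceless obstruent between vowels /u/ and /u/, so it voices to [d]. /panfenputud/ → panfenpudud.
Rule 2 (nasal place assimilation): /n/ precedes the labial consonant /f/, so it assimilates in place to [m]. /n/ precedes the labial consonant /p/, so it assimilates in place to [m]. /panfenpudud/ → pamfempudud.
Rule 3 (final devoicing): /d/ is a voiced stop in word-final position, so it devoices to [t]. /pamfempudud/ → pamfempudut.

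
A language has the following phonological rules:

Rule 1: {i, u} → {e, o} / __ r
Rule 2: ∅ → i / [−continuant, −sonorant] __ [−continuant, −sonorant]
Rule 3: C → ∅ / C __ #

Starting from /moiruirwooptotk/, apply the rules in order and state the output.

Rule 1 (pre-rhotic lowering): /i/ is a high vowel immediately before /r/, so it lowers to [e]. /i/ is a high vowel immediately before /r/, so it lowers to [e]. /moiruirwooptotk/ → moeruerwooptotk.
Rule 2 (stop-cluster i-epenthesis): /p/ and /t/ form a stop–stop cluster, so [i] is inserted between them. /t/ and /k/ form a stop–stop cluster, so [i] is inserted between them. /moeruerwooptotk/ → moeruerwoopitotik.
Rule 3 (final cluster simplification): no segment meets the environment; /moeruerwoopitotik/ is unchanged.

moeruerwoopitotik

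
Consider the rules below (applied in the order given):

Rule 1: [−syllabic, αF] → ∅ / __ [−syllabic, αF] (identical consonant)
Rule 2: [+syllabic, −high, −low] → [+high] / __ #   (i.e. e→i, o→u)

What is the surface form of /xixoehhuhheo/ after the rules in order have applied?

Rule 1 (degemination): /hh/ is a geminate; the first /h/ deletes. /hh/ is a geminate; the first /h/ deletes. /xixoehhuhheo/ → xixoehuheo.
Rule 2 (final vowel raising): /o/ is a mid vowel in word-final position, so it raises to [u]. /xixoehuheo/ → xixoehuheu.

xixoehuheu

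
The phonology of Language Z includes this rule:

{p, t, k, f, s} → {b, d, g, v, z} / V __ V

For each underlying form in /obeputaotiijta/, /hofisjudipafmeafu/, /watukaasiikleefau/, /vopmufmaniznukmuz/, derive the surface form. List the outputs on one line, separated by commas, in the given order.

/obeputaotiijta/: /p/ is a voiceless obstruent between vowels /e/ and /u/, so it voices to [b]. /t/ is a voiceless obstruent between vowels /u/ and /a/, so it voices to [d]. /t/ is a voiceless obstruent between vowels /o/ and /i/, so it voices to [d]. → [obebudaodiijta].
/hofisjudipafmeafu/: /f/ is a voiceless obstruent between vowels /o/ and /i/, so it voices to [v]. /p/ is a voiceless obstruent between vowels /i/ and /a/, so it voices to [b]. /f/ is a voiceless obstruent between vowels /a/ and /u/, so it voices to [v]. → [hovisjudibafmeavu].
/watukaasiikleefau/: /t/ is a voiceless obstruent between vowels /a/ and /u/, so it voices to [d]. /k/ is a voiceless obstruent between vowels /u/ and /a/, so it voices to [g]. /s/ is a voiceless obstruent between vowels /a/ and /i/, so it voices to [z]. /f/ is a voiceless obstruent between vowels /e/ and /a/, so it voices to [v]. → [wadugaaziikleevau].
/vopmufmaniznukmuz/: the rule's environment is not met; surfaces unchanged as [vopmufmaniznukmuz].

obebudaodiijta, hovisjudibafmeavu, wadugaaziikleevau, vopmufmaniznukmuz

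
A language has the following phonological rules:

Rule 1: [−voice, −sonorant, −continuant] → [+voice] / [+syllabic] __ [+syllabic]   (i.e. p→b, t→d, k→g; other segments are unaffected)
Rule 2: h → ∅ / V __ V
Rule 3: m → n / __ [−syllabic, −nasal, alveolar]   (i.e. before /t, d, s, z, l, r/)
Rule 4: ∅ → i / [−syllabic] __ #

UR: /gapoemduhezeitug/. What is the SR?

gaboenduezeidugi

Rule 1 (intervocalic voicing): /p/ is a voiceless stop between vowels /a/ and /o/, so it voices to [b]. /t/ is a voiceless stop between vowels /i/ and /u/, so it voices to [d]. /gapoemduhezeitug/ → gaboemduhezeidug.
Rule 2 (intervocalic h-deletion): /h/ occurs between vowels /u/ and /e/, so it deletes. /gaboemduhezeidug/ → gaboemduezeidug.
Rule 3 (nasal place assimilation): /m/ precedes the alveolar consonant /d/, so it assimilates in place to [n]. /gaboemduezeidug/ → gaboenduezeidug.
Rule 4 (final i-epenthesis): the form ends in the consonant /g/, so [i] is inserted word-finally. /gaboenduezeidug/ → gaboenduezeidugi.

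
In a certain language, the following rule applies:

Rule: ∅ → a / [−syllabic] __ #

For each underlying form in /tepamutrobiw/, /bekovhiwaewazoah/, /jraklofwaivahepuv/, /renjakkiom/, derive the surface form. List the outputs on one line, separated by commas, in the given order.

/tepamutrobiw/: the form ends in the consonant /w/, so [a] is inserted word-finally. → [tepamutrobiwa].
/bekovhiwaewazoah/: the form ends in the consonant /h/, so [a] is inserted word-finally. → [bekovhiwaewazoaha].
/jraklofwaivahepuv/: the form ends in the consonant /v/, so [a] is inserted word-finally. → [jraklofwaivahepuva].
/renjakkiom/: the form ends in the consonant /m/, so [a] is inserted word-finally. → [renjakkioma].

tepamutrobiwa, bekovhiwaewazoaha, jraklofwaivahepuva, renjakkioma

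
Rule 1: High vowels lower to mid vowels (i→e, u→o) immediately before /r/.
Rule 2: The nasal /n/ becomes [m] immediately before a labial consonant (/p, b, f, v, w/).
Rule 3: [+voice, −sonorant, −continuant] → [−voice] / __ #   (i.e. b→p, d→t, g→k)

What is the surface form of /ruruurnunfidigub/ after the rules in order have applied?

Rule 1 (pre-rhotic lowering): /u/ is a high vowel immediately before /r/, so it lowers to [o]. /u/ is a high vowel immediately before /r/, so it lowers to [o]. /ruruurnunfidigub/ → roruornunfidigub.
Rule 2 (nasal place assimilation): /n/ precedes the labial consonant /f/, so it assimilates in place to [m]. /roruornunfidigub/ → roruornumfidigub.
Rule 3 (final devoicing): /b/ is a voiced stop in word-final position, so it devoices to [p]. /roruornumfidigub/ → roruornumfidigup.

roruornumfidigup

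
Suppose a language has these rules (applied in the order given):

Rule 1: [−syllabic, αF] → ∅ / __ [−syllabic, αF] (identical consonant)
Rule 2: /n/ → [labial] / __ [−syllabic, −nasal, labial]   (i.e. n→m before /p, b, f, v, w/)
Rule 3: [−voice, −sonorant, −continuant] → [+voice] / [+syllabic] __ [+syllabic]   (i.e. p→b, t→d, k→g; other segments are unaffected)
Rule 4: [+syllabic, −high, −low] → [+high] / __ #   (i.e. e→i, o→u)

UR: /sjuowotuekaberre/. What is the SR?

Rule 1 (degemination): /rr/ is a geminate; the first /r/ deletes. /sjuowotuekaberre/ → sjuowotuekabere.
Rule 2 (nasal place assimilation): no segment meets the environment; /sjuowotuekabere/ is unchanged.
Rule 3 (intervocalic voicing): /t/ is a voiceless stop between vowels /o/ and /u/, so it voices to [d]. /k/ is a voiceless stop between vowels /e/ and /a/, so it voices to [g]. /sjuowotuekabere/ → sjuowoduegabere.
Rule 4 (final vowel raising): /e/ is a mid vowel in word-final position, so it raises to [i]. /sjuowoduegabere/ → sjuowoduegaberi.

sjuowoduegaberi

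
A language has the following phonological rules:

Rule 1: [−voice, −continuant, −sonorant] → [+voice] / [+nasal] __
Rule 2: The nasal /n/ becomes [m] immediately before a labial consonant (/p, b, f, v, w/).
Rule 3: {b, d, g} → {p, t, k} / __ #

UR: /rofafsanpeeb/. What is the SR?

rofafsambeep

Rule 1 (post-nasal voicing): /p/ is a voiceless stop immediately after the nasal /n/, so it voices to [b]. /rofafsanpeeb/ → rofafsanbeeb.
Rule 2 (nasal place assimilation): /n/ precedes the labial consonant /b/, so it assimilates in place to [m]. /rofafsanbeeb/ → rofafsambeeb.
Rule 3 (final devoicing): /b/ is a voiced stop in word-final position, so it devoices to [p]. /rofafsambeeb/ → rofafsambeep.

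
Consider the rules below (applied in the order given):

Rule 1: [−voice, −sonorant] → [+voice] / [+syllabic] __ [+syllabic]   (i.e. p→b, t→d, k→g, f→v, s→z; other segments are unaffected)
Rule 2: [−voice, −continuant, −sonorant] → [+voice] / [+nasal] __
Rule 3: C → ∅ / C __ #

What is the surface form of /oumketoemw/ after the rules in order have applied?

oumgedoem

Rule 1 (intervocalic voicing): /t/ is a voiceless obstruent between vowels /e/ and /o/, so it voices to [d]. /oumketoemw/ → oumkedoemw.
Rule 2 (post-nasal voicing): /k/ is a voiceless stop immediately after the nasal /m/, so it voices to [g]. /oumkedoemw/ → oumgedoemw.
Rule 3 (final cluster simplification): /w/ is the second consonant of a word-final cluster /mw/, so it deletes. /oumgedoemw/ → oumgedoem.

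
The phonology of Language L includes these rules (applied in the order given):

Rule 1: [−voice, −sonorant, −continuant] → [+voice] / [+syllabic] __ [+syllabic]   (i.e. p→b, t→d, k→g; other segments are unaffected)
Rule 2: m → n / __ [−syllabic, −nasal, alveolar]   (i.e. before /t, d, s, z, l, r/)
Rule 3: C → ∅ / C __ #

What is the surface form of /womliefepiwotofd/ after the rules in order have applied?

Rule 1 (intervocalic voicing): /p/ is a voiceless stop between vowels /e/ and /i/, so it voices to [b]. /t/ is a voiceless stop between vowels /o/ and /o/, so it voices to [d]. /womliefepiwotofd/ → womliefebiwodofd.
Rule 2 (nasal place assimilation): /m/ precedes the alveolar consonant /l/, so it assimilates in place to [n]. /womliefebiwodofd/ → wonliefebiwodofd.
Rule 3 (final cluster simplification): /d/ is the second consonant of a word-final cluster /fd/, so it deletes. /wonliefebiwodofd/ → wonliefebiwodof.

wonliefebiwodof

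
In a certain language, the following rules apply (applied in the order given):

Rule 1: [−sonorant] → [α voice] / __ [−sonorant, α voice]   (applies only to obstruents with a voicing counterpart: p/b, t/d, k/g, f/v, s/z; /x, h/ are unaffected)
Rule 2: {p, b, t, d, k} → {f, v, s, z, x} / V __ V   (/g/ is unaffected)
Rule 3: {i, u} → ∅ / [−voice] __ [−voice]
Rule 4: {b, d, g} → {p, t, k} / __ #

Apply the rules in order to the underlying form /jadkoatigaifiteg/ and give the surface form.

Rule 1 (regressive voicing assimilation): /d/ precedes the voiceless obstruent /k/, so it devoices to [t] by assimilation. /jadkoatigaifiteg/ → jatkoatigaifiteg.
Rule 2 (intervocalic spirantization): /t/ is a stop between vowels /a/ and /i/, so it spirantizes to the fricative [s]. /t/ is a stop between vowels /i/ and /e/, so it spirantizes to the fricative [s]. /jatkoatigaifiteg/ → jatkoasigaifiseg.
Rule 3 (high vowel syncope): /i/ is a high vowel flanked by voiceless consonants /f/ and /s/, so it deletes. /jatkoasigaifiseg/ → jatkoasigaifseg.
Rule 4 (final devoicing): /g/ is a voiced stop in word-final position, so it devoices to [k]. /jatkoasigaifseg/ → jatkoasigaifsek.

jatkoasigaifsek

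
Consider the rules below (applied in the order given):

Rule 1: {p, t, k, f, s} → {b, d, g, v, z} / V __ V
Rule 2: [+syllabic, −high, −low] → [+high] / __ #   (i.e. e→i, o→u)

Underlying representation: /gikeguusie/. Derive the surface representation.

Rule 1 (intervocalic voicing): /k/ is a voiceless obstruent between vowels /i/ and /e/, so it voices to [g]. /s/ is a voiceless obstruent between vowels /u/ and /i/, so it voices to [z]. /gikeguusie/ → gigeguuzie.
Rule 2 (final vowel raising): /e/ is a mid vowel in word-final position, so it raises to [i]. /gigeguuzie/ → gigeguuzii.

gigeguuzii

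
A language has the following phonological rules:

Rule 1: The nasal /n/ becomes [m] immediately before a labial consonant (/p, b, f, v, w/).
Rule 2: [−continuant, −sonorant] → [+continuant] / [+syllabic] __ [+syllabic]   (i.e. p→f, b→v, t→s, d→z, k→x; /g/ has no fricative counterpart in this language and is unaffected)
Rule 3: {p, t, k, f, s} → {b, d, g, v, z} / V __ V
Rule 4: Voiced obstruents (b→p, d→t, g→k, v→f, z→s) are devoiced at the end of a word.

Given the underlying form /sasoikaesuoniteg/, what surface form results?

Rule 1 (nasal place assimilation): no segment meets the environment; /sasoikaesuoniteg/ is unchanged.
Rule 2 (intervocalic spirantization): /k/ is a stop between vowels /i/ and /a/, so it spirantizes to the fricative [x]. /t/ is a stop between vowels /i/ and /e/, so it spirantizes to the fricative [s]. /sasoikaesuoniteg/ → sasoixaesuoniseg.
Rule 3 (intervocalic voicing): /s/ is a voiceless obstruent between vowels /a/ and /o/, so it voices to [z]. /s/ is a voiceless obstruent between vowels /e/ and /u/, so it voices to [z]. /s/ is a voiceless obstruent between vowels /i/ and /e/, so it voices to [z]. /sasoixaesuoniseg/ → sazoixaezuonizeg.
Rule 4 (final devoicing): /g/ is a voiced obstruent in word-final position, so it devoices to [k]. /sazoixaezuonizeg/ → sazoixaezuonizek.

sazoixaezuonizek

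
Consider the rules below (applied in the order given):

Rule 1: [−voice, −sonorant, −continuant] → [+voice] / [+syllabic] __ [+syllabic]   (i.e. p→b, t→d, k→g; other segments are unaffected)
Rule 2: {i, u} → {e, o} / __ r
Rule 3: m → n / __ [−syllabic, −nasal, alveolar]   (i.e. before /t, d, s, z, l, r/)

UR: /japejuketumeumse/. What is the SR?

Rule 1 (intervocalic voicing): /p/ is a voiceless stop between vowels /a/ and /e/, so it voices to [b]. /k/ is a voiceless stop between vowels /u/ and /e/, so it voices to [g]. /t/ is a voiceless stop between vowels /e/ and /u/, so it voices to [d]. /japejuketumeumse/ → jabejugedumeumse.
Rule 2 (pre-rhotic lowering): no segment meets the environment; /jabejugedumeumse/ is unchanged.
Rule 3 (nasal place assimilation): /m/ precedes the alveolar consonant /s/, so it assimilates in place to [n]. /jabejugedumeumse/ → jabejugedumeunse.

jabejugedumeunse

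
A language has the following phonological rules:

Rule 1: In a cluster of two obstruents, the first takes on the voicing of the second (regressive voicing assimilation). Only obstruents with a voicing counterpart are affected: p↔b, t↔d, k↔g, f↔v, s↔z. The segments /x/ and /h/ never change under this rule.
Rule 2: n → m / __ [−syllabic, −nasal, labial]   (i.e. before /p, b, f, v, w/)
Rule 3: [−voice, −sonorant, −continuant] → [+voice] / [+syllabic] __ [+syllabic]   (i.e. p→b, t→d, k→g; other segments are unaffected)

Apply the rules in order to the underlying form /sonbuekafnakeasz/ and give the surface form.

Rule 1 (regressive voicing assimilation): /s/ precedes the voiced obstruent /z/, so it voices to [z] by assimilation. /sonbuekafnakeasz/ → sonbuekafnakeazz.
Rule 2 (nasal place assimilation): /n/ precedes the labial consonant /b/, so it assimilates in place to [m]. /sonbuekafnakeazz/ → sombuekafnakeazz.
Rule 3 (intervocalic voicing): /k/ is a voiceless stop between vowels /e/ and /a/, so it voices to [g]. /k/ is a voiceless stop between vowels /a/ and /e/, so it voices to [g]. /sombuekafnakeazz/ → sombuegafnageazz.

sombuegafnageazz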